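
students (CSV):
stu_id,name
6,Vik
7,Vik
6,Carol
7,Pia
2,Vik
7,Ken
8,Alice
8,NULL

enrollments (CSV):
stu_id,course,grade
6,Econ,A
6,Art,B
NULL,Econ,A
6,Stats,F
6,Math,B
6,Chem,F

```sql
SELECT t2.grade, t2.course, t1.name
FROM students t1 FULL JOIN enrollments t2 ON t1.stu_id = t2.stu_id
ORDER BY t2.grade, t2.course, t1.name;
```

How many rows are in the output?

FULL OUTER JOIN keeps every row from both sides; unmatched rows get NULL for the other side's columns.
Matching on t1.stu_id = t2.stu_id. A NULL in a compared column never satisfies the condition.
Matched pairs: 10; unmatched t1 rows kept: 6; unmatched t2 rows kept: 1.
Total: 10 matched + 7 padded = 17 rows.

17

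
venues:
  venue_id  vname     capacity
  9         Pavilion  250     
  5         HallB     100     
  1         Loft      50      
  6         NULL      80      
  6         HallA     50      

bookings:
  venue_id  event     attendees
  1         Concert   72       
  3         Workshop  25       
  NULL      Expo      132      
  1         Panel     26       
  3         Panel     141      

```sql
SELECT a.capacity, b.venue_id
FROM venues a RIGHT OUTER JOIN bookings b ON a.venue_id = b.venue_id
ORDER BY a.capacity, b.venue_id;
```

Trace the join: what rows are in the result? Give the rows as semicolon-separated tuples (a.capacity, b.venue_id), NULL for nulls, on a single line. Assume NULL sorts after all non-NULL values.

(50, 1); (50, 1); (NULL, 3); (NULL, 3); (NULL, NULL)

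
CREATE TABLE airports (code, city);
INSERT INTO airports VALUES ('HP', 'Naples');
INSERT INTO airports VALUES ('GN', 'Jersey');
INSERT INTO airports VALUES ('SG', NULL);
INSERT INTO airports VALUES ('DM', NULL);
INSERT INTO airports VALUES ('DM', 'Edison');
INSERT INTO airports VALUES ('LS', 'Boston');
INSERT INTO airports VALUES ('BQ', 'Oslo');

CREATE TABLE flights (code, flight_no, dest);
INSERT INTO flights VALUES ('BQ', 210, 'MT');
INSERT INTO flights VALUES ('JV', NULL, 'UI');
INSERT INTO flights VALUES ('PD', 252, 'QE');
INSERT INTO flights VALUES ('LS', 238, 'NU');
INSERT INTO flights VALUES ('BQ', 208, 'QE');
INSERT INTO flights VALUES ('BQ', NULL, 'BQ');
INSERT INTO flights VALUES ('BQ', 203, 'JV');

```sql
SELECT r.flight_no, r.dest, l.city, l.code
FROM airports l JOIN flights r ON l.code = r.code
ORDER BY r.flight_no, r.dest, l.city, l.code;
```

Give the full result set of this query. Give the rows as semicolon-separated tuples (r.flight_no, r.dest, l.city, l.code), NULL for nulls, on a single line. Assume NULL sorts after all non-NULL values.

(203, JV, Oslo, BQ); (208, QE, Oslo, BQ); (210, MT, Oslo, BQ); (238, NU, Boston, LS); (NULL, BQ, Oslo, BQ)

INNER JOIN keeps only pairs where the ON condition holds.
Matching on l.code = r.code.
- l[0] code=HP → no match; dropped.
- l[1] code=GN → no match; dropped.
- l[2] code=SG → no match; dropped.
- l[3] code=DM → no match; dropped.
- l[4] code=DM → no match; dropped.
- l[5] code=LS → 1 match(es) in r → 1 row(s).
- l[6] code=BQ → 4 match(es) in r → 4 row(s).
After projecting and ordering:
r.flight_no | r.dest | l.city | l.code
203 | JV | Oslo | BQ
208 | QE | Oslo | BQ
210 | MT | Oslo | BQ
238 | NU | Boston | LS
NULL | BQ | Oslo | BQ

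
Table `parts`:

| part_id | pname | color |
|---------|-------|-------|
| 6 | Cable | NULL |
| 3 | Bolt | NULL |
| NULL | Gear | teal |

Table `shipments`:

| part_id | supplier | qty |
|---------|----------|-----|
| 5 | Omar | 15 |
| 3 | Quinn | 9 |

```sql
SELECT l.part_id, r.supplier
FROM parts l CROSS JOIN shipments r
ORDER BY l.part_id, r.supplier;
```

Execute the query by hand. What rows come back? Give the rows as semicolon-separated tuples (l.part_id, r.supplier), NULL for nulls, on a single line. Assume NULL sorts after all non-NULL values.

CROSS JOIN pairs every row of `parts` with every row of `shipments`: 3 × 2 = 6 rows.
After projecting and ordering:
l.part_id | r.supplier
3 | Omar
3 | Quinn
6 | Omar
6 | Quinn
NULL | Omar
NULL | Quinn

(3, Omar); (3, Quinn); (6, Omar); (6, Quinn); (NULL, Omar); (NULL, Quinn)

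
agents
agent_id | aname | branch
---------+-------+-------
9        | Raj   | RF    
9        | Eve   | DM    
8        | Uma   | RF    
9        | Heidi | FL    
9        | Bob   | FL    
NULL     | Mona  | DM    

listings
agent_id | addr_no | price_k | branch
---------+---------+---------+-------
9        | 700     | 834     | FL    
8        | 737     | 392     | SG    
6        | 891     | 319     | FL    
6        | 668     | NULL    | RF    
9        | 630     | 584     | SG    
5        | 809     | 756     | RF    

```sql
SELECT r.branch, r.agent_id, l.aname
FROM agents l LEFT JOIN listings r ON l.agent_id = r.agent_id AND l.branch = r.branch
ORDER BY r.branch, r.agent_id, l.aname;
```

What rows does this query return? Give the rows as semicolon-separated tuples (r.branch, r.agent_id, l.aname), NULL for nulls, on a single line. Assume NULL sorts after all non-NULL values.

LEFT JOIN keeps every row from `agents`; unmatched rows get NULL for `listings`'s columns.
Matching on l.agent_id = r.agent_id AND l.branch = r.branch. A NULL in a compared column never satisfies the condition.
- l row (agent_id=9, branch=RF): no match → kept, r columns NULL.
- l row (agent_id=9, branch=DM): no match → kept, r columns NULL.
- l row (agent_id=8, branch=RF): no match → kept, r columns NULL.
- l row (agent_id=9, branch=FL): matches 1 r row(s) → 1 output row(s).
- l row (agent_id=9, branch=FL): matches 1 r row(s) → 1 output row(s).
- l row (agent_id=NULL, branch=DM): no match → kept, r columns NULL.
After projecting and ordering:
r.branch | r.agent_id | l.aname
FL | 9 | Bob
FL | 9 | Heidi
NULL | NULL | Eve
NULL | NULL | Mona
NULL | NULL | Raj
NULL | NULL | Uma

(FL, 9, Bob); (FL, 9, Heidi); (NULL, NULL, Eve); (NULL, NULL, Mona); (NULL, NULL, Raj); (NULL, NULL, Uma)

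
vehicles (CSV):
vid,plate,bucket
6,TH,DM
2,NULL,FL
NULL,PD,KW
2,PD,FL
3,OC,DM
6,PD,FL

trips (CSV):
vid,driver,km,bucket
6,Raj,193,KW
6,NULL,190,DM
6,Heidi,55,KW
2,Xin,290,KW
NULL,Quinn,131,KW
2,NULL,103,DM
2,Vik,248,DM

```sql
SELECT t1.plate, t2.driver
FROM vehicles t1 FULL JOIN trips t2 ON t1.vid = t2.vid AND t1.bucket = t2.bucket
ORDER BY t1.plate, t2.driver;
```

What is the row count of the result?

12

FULL OUTER JOIN keeps every row from both sides; unmatched rows get NULL for the other side's columns.
Matching on t1.vid = t2.vid AND t1.bucket = t2.bucket. A NULL in a compared column never satisfies the condition.
- t1 row (vid=6, bucket=DM): matches 1 t2 row(s) → 1 output row(s).
- t1 row (vid=2, bucket=FL): no match → kept, t2 columns NULL.
- t1 row (vid=NULL, bucket=KW): no match → kept, t2 columns NULL.
- t1 row (vid=2, bucket=FL): no match → kept, t2 columns NULL.
- t1 row (vid=3, bucket=DM): no match → kept, t2 columns NULL.
- t1 row (vid=6, bucket=FL): no match → kept, t2 columns NULL.
- plus 6 unmatched t2 row(s), each kept with NULL t1 columns.
Total: 1 matched + 11 padded = 12 rows.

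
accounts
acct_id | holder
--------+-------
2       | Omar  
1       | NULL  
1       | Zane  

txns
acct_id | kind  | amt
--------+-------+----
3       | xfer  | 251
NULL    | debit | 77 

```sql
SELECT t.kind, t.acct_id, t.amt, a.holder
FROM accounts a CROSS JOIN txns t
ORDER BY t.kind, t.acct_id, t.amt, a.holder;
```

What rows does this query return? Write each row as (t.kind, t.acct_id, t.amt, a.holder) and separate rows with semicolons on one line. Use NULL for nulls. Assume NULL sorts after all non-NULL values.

CROSS JOIN pairs every row of `accounts` with every row of `txns`: 3 × 2 = 6 rows.

(debit, NULL, 77, Omar); (debit, NULL, 77, Zane); (debit, NULL, 77, NULL); (xfer, 3, 251, Omar); (xfer, 3, 251, Zane); (xfer, 3, 251, NULL)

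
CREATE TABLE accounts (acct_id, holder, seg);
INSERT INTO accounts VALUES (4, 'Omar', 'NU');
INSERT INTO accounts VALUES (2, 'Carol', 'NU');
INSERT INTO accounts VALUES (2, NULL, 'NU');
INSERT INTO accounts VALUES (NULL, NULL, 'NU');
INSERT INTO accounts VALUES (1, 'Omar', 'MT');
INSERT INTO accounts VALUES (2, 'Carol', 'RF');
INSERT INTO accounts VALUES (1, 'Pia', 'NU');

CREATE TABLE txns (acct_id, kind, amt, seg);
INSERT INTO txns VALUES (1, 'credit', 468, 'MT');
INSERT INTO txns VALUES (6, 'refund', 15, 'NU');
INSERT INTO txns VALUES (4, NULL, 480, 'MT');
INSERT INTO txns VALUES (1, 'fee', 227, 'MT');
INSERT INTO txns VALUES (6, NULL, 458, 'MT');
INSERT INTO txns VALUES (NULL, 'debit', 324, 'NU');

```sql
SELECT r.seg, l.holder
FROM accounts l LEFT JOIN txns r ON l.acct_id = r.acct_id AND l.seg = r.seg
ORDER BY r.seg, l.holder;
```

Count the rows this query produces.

8

LEFT JOIN keeps every row from `accounts`; unmatched rows get NULL for `txns`'s columns.
Matching on l.acct_id = r.acct_id AND l.seg = r.seg. A NULL in a compared column never satisfies the condition.
Matched pairs: 2; unmatched l rows kept: 6.
Total: 2 matched + 6 padded = 8 rows.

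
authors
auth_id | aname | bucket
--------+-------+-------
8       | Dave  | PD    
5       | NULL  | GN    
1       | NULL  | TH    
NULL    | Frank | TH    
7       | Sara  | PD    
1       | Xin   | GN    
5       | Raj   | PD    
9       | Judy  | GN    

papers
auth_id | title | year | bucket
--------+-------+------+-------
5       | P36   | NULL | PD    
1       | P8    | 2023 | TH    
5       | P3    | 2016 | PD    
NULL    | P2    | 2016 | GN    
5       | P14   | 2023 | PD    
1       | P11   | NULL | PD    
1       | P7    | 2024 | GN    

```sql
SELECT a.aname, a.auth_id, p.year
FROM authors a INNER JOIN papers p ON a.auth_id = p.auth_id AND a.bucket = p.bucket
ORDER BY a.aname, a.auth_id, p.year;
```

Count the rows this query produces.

5

INNER JOIN keeps only pairs where the ON condition holds.
Matching on a.auth_id = p.auth_id AND a.bucket = p.bucket. A NULL in a compared column never satisfies the condition.
Matched pairs: 5.
Total: 5 rows.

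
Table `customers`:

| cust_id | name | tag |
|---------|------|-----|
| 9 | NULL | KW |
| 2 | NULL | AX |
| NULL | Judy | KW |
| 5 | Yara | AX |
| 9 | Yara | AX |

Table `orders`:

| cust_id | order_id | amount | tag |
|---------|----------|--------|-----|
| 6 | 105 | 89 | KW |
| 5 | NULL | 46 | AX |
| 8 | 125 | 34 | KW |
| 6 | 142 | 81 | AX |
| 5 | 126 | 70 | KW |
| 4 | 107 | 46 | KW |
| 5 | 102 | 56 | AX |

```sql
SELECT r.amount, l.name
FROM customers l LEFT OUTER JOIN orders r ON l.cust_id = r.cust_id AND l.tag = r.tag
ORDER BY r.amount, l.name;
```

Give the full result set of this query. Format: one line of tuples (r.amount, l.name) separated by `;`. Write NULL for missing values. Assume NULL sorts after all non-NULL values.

(46, Yara); (56, Yara); (NULL, Judy); (NULL, Yara); (NULL, NULL); (NULL, NULL)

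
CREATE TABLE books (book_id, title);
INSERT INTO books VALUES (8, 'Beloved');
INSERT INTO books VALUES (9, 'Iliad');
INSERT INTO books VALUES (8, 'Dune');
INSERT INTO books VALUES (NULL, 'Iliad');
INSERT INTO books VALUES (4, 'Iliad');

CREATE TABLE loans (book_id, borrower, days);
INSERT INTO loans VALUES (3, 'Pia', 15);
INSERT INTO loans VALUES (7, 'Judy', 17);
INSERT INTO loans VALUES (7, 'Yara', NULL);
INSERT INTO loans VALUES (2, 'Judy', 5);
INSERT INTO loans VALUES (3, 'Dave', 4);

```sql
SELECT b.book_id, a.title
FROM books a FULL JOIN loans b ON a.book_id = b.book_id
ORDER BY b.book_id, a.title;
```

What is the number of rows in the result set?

FULL OUTER JOIN keeps every row from both sides; unmatched rows get NULL for the other side's columns.
Matching on a.book_id = b.book_id. A NULL in a compared column never satisfies the condition.
- a row (book_id=8): no match → kept, b columns NULL.
- a row (book_id=9): no match → kept, b columns NULL.
- a row (book_id=8): no match → kept, b columns NULL.
- a row (book_id=NULL): no match → kept, b columns NULL.
- a row (book_id=4): no match → kept, b columns NULL.
- 5 row(s) from b found no a partner → padded with NULL.
Total: 0 matched + 10 padded = 10 rows.

10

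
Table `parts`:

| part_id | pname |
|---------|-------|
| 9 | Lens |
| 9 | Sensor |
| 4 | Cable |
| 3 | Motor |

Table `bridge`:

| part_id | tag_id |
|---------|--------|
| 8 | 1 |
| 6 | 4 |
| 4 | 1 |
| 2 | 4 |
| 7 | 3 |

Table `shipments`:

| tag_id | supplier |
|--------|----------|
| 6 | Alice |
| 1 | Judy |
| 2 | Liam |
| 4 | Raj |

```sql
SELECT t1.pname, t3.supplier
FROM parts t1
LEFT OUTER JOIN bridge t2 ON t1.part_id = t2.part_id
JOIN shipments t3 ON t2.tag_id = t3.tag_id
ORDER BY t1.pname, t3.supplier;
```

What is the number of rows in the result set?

Joins associate left-to-right: parts LEFT JOIN bridge on part_id gives 4 intermediate row(s).
Then INNER JOIN `shipments t3` on tag_id: keep only rows whose t2.tag_id appears in t3.
Result: 1 row(s).

1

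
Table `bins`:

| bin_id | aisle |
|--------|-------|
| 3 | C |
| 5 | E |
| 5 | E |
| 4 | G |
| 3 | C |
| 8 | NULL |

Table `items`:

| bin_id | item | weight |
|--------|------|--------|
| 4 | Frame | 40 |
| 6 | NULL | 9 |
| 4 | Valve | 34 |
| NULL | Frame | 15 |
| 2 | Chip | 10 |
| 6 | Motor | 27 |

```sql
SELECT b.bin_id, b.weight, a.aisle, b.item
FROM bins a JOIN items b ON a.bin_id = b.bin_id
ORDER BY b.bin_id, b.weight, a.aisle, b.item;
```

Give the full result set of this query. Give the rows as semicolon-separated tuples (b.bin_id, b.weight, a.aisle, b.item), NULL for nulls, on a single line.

(4, 34, G, Valve); (4, 40, G, Frame)

INNER JOIN keeps only pairs where the ON condition holds.
Matching on a.bin_id = b.bin_id. A NULL in a compared column never satisfies the condition.
Matched pairs: 2.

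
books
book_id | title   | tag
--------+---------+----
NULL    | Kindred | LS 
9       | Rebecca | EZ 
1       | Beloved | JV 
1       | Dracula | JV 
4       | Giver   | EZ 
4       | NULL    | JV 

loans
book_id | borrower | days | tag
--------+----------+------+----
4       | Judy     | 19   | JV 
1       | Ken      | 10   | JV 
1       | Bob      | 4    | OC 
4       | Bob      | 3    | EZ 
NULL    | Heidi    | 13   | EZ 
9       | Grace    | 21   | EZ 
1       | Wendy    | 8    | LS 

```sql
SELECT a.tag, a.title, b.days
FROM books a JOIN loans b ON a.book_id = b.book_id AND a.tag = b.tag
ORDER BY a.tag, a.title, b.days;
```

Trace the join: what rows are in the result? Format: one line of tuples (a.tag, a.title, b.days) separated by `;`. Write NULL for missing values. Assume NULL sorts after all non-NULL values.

(EZ, Giver, 3); (EZ, Rebecca, 21); (JV, Beloved, 10); (JV, Dracula, 10); (JV, NULL, 19)

INNER JOIN keeps only pairs where the ON condition holds.
Matching on a.book_id = b.book_id AND a.tag = b.tag. A NULL in a compared column never satisfies the condition.
Matched pairs: 5.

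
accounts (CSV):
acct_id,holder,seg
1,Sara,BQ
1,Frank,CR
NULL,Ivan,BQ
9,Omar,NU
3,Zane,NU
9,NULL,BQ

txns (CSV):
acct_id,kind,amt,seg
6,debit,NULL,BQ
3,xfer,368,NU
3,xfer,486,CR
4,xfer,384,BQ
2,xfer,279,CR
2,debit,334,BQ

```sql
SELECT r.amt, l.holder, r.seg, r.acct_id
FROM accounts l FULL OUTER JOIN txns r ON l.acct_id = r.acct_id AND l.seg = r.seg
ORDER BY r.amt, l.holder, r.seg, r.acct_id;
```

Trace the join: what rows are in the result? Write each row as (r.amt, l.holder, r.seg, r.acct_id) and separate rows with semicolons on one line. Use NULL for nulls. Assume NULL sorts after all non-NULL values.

FULL OUTER JOIN keeps every row from both sides; unmatched rows get NULL for the other side's columns.
Matching on l.acct_id = r.acct_id AND l.seg = r.seg. A NULL in a compared column never satisfies the condition.
- l row (acct_id=1, seg=BQ): no match → kept, r columns NULL.
- l row (acct_id=1, seg=CR): no match → kept, r columns NULL.
- l row (acct_id=NULL, seg=BQ): no match → kept, r columns NULL.
- l row (acct_id=9, seg=NU): no match → kept, r columns NULL.
- l row (acct_id=3, seg=NU): matches 1 r row(s) → 1 output row(s).
- l row (acct_id=9, seg=BQ): no match → kept, r columns NULL.
- plus 5 unmatched r row(s), each kept with NULL l columns.

(279, NULL, CR, 2); (334, NULL, BQ, 2); (368, Zane, NU, 3); (384, NULL, BQ, 4); (486, NULL, CR, 3); (NULL, Frank, NULL, NULL); (NULL, Ivan, NULL, NULL); (NULL, Omar, NULL, NULL); (NULL, Sara, NULL, NULL); (NULL, NULL, BQ, 6); (NULL, NULL, NULL, NULL)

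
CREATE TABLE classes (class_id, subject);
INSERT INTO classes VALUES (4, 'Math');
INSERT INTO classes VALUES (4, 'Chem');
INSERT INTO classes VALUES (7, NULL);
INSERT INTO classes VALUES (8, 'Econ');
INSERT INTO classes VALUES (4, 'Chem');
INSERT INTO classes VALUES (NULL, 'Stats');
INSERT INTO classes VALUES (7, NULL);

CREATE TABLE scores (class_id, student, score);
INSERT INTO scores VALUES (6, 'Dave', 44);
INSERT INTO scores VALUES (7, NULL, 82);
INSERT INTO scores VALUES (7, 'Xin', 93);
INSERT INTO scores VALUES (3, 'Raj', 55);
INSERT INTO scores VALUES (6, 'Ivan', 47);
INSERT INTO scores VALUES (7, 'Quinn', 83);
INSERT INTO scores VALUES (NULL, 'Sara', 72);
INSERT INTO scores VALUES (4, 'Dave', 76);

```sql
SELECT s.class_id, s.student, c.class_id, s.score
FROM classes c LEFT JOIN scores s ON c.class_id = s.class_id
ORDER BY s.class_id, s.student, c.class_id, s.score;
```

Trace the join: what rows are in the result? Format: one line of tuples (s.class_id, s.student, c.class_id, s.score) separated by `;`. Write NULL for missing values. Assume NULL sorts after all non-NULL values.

(4, Dave, 4, 76); (4, Dave, 4, 76); (4, Dave, 4, 76); (7, Quinn, 7, 83); (7, Quinn, 7, 83); (7, Xin, 7, 93); (7, Xin, 7, 93); (7, NULL, 7, 82); (7, NULL, 7, 82); (NULL, NULL, 8, NULL); (NULL, NULL, NULL, NULL)

LEFT JOIN keeps every row from `classes`; unmatched rows get NULL for `scores`'s columns.
Matching on c.class_id = s.class_id. A NULL in a compared column never satisfies the condition.
Matched pairs: 9; unmatched c rows kept: 2.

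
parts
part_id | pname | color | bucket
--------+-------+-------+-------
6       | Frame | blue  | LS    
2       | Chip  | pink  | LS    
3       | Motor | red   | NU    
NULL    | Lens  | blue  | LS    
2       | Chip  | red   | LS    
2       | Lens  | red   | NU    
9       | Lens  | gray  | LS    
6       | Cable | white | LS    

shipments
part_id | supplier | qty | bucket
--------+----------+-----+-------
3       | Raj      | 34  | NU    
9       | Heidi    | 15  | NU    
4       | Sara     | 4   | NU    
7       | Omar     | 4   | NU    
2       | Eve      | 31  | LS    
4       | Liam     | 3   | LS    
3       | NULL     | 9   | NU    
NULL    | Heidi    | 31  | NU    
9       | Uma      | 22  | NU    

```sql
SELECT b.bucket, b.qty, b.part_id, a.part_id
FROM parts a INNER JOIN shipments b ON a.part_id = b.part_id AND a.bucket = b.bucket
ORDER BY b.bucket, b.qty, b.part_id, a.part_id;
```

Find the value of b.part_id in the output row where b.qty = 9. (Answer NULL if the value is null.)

INNER JOIN keeps only pairs where the ON condition holds.
Matching on a.part_id = b.part_id AND a.bucket = b.bucket. A NULL in a compared column never satisfies the condition.
- a (part_id=6, bucket=LS) has no partner → excluded.
- a (part_id=2, bucket=LS) pairs with 1 row(s) of b.
- a (part_id=3, bucket=NU) pairs with 2 row(s) of b.
- a (part_id=NULL, bucket=LS) has no partner → excluded.
- a (part_id=2, bucket=LS) pairs with 1 row(s) of b.
- a (part_id=2, bucket=NU) has no partner → excluded.
- a (part_id=9, bucket=LS) has no partner → excluded.
- a (part_id=6, bucket=LS) has no partner → excluded.

3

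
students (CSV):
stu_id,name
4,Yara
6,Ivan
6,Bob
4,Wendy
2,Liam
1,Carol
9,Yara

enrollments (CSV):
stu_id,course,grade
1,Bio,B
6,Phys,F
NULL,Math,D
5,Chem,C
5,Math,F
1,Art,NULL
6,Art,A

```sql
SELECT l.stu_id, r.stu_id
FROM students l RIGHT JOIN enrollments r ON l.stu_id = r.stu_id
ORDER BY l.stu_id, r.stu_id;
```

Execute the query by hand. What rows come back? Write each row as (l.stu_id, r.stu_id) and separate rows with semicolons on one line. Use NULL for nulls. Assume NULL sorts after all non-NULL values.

(1, 1); (1, 1); (6, 6); (6, 6); (6, 6); (6, 6); (NULL, 5); (NULL, 5); (NULL, NULL)

RIGHT JOIN keeps every row from `enrollments`; unmatched rows get NULL for `students`'s columns.
Matching on l.stu_id = r.stu_id. A NULL in a compared column never satisfies the condition.
- l (stu_id=4) has no partner in r.
- l (stu_id=6) pairs with 2 row(s) of r.
- l (stu_id=6) pairs with 2 row(s) of r.
- l (stu_id=4) has no partner in r.
- l (stu_id=2) has no partner in r.
- l (stu_id=1) pairs with 2 row(s) of r.
- l (stu_id=9) has no partner in r.
- 3 row(s) from r found no l partner → padded with NULL.
After projecting and ordering:
l.stu_id | r.stu_id
1 | 1
1 | 1
6 | 6
6 | 6
6 | 6
6 | 6
NULL | 5
NULL | 5
NULL | NULL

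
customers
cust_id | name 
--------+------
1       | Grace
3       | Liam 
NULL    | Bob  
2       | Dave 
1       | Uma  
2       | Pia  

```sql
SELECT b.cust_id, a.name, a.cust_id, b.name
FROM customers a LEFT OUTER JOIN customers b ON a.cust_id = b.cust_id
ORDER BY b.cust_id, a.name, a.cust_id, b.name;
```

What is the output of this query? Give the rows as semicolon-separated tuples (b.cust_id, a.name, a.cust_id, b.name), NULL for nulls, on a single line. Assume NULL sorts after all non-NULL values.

LEFT JOIN keeps every row from `customers a`; unmatched rows get NULL for `customers b`'s columns.
Matching on a.cust_id = b.cust_id. A NULL in a compared column never satisfies the condition.
- a row (cust_id=1): matches 2 b row(s) → 2 output row(s).
- a row (cust_id=3): matches 1 b row(s) → 1 output row(s).
- a row (cust_id=NULL): no match → kept, b columns NULL.
- a row (cust_id=2): matches 2 b row(s) → 2 output row(s).
- a row (cust_id=1): matches 2 b row(s) → 2 output row(s).
- a row (cust_id=2): matches 2 b row(s) → 2 output row(s).
After projecting and ordering:
b.cust_id | a.name | a.cust_id | b.name
1 | Grace | 1 | Grace
1 | Grace | 1 | Uma
1 | Uma | 1 | Grace
1 | Uma | 1 | Uma
2 | Dave | 2 | Dave
2 | Dave | 2 | Pia
2 | Pia | 2 | Dave
2 | Pia | 2 | Pia
3 | Liam | 3 | Liam
NULL | Bob | NULL | NULL

(1, Grace, 1, Grace); (1, Grace, 1, Uma); (1, Uma, 1, Grace); (1, Uma, 1, Uma); (2, Dave, 2, Dave); (2, Dave, 2, Pia); (2, Pia, 2, Dave); (2, Pia, 2, Pia); (3, Liam, 3, Liam); (NULL, Bob, NULL, NULL)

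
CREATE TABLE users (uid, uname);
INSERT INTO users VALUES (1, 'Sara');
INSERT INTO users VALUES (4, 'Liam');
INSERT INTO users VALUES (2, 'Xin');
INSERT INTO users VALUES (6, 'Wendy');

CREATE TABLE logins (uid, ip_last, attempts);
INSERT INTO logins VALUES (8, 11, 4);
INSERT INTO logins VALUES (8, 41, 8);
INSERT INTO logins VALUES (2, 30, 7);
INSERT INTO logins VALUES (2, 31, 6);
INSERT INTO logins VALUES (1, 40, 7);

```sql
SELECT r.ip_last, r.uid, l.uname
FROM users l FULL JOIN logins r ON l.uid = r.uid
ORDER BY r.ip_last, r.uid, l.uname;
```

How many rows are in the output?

7

FULL OUTER JOIN keeps every row from both sides; unmatched rows get NULL for the other side's columns.
Matching on l.uid = r.uid.
Matched pairs: 3; unmatched l rows kept: 2; unmatched r rows kept: 2.
Total: 3 matched + 4 padded = 7 rows.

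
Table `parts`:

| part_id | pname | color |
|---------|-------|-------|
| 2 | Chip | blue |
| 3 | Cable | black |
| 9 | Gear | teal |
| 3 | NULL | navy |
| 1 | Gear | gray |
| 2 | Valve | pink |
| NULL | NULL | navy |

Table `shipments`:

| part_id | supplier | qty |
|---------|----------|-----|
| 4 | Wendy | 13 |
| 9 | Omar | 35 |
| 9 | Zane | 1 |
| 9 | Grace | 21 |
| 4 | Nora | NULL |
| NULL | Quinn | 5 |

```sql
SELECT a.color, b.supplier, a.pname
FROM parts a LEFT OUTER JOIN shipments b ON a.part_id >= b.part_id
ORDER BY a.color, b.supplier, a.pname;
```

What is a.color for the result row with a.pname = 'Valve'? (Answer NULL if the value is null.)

pink

LEFT JOIN keeps every row from `parts`; unmatched rows get NULL for `shipments`'s columns.
Matching on a.part_id >= b.part_id. A NULL in a compared column never satisfies the condition.
Matched pairs: 5; unmatched a rows kept: 6.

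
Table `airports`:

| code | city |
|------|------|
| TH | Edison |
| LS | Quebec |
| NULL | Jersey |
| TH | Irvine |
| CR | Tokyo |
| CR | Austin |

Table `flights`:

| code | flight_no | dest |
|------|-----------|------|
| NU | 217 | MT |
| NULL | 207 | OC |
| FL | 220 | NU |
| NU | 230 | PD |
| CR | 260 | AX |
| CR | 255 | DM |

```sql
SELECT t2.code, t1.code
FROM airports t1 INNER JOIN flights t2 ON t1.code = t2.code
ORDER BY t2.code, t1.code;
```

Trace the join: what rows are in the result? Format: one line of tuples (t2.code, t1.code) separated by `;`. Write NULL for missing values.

(CR, CR); (CR, CR); (CR, CR); (CR, CR)

INNER JOIN keeps only pairs where the ON condition holds.
Matching on t1.code = t2.code. A NULL in a compared column never satisfies the condition.
- code=TH: no matching t2 row, dropped.
- code=LS: no matching t2 row, dropped.
- code=NULL: no matching t2 row, dropped.
- code=TH: no matching t2 row, dropped.
- code=CR: 2 matching t2 row(s), so 2 row(s) emitted.
- code=CR: 2 matching t2 row(s), so 2 row(s) emitted.
After projecting and ordering:
t2.code | t1.code
CR | CR
CR | CR
CR | CR
CR | CR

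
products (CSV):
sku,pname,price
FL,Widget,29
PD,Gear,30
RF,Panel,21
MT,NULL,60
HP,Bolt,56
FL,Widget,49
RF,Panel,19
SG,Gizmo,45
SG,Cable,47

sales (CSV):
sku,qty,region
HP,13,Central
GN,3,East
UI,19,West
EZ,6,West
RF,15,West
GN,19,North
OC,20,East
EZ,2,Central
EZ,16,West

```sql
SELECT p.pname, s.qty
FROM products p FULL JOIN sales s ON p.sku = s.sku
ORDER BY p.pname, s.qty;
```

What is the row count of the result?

16

FULL OUTER JOIN keeps every row from both sides; unmatched rows get NULL for the other side's columns.
Matching on p.sku = s.sku.
- p row (sku=FL): no match → kept, s columns NULL.
- p row (sku=PD): no match → kept, s columns NULL.
- p row (sku=RF): matches 1 s row(s) → 1 output row(s).
- p row (sku=MT): no match → kept, s columns NULL.
- p row (sku=HP): matches 1 s row(s) → 1 output row(s).
- p row (sku=FL): no match → kept, s columns NULL.
- p row (sku=RF): matches 1 s row(s) → 1 output row(s).
- p row (sku=SG): no match → kept, s columns NULL.
- p row (sku=SG): no match → kept, s columns NULL.
- plus 7 unmatched s row(s), each kept with NULL p columns.
Total: 3 matched + 13 padded = 16 rows.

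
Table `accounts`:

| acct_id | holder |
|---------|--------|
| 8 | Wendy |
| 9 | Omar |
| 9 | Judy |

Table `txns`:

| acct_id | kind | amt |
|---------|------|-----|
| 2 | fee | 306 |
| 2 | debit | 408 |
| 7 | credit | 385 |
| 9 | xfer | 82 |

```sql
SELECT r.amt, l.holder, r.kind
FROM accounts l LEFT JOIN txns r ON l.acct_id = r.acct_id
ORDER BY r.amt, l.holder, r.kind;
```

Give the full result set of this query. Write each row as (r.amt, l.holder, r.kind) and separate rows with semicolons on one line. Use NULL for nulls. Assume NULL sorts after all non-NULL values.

(82, Judy, xfer); (82, Omar, xfer); (NULL, Wendy, NULL)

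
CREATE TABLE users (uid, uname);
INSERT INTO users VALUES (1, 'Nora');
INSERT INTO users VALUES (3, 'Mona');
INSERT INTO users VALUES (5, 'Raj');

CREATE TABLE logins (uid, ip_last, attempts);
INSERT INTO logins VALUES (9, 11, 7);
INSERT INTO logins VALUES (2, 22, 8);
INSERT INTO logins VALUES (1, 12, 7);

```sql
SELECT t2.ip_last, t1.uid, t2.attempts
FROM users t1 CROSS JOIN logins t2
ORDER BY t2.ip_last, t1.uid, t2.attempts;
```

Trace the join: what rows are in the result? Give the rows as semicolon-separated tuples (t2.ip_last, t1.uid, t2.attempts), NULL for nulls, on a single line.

CROSS JOIN pairs every row of `users` with every row of `logins`: 3 × 3 = 9 rows.
After projecting and ordering:
t2.ip_last | t1.uid | t2.attempts
11 | 1 | 7
11 | 3 | 7
11 | 5 | 7
12 | 1 | 7
12 | 3 | 7
12 | 5 | 7
22 | 1 | 8
22 | 3 | 8
22 | 5 | 8

(11, 1, 7); (11, 3, 7); (11, 5, 7); (12, 1, 7); (12, 3, 7); (12, 5, 7); (22, 1, 8); (22, 3, 8); (22, 5, 8)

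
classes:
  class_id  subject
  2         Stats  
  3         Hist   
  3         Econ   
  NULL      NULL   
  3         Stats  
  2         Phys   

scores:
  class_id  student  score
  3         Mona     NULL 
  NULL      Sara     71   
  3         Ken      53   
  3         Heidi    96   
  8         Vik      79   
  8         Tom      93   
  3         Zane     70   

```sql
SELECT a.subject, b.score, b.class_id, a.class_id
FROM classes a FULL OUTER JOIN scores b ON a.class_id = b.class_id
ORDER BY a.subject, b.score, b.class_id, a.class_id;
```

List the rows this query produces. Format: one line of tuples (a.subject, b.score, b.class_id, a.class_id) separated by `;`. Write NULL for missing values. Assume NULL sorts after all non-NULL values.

FULL OUTER JOIN keeps every row from both sides; unmatched rows get NULL for the other side's columns.
Matching on a.class_id = b.class_id. A NULL in a compared column never satisfies the condition.
Matched pairs: 12; unmatched a rows kept: 3; unmatched b rows kept: 3.

(Econ, 53, 3, 3); (Econ, 70, 3, 3); (Econ, 96, 3, 3); (Econ, NULL, 3, 3); (Hist, 53, 3, 3); (Hist, 70, 3, 3); (Hist, 96, 3, 3); (Hist, NULL, 3, 3); (Phys, NULL, NULL, 2); (Stats, 53, 3, 3); (Stats, 70, 3, 3); (Stats, 96, 3, 3); (Stats, NULL, 3, 3); (Stats, NULL, NULL, 2); (NULL, 71, NULL, NULL); (NULL, 79, 8, NULL); (NULL, 93, 8, NULL); (NULL, NULL, NULL, NULL)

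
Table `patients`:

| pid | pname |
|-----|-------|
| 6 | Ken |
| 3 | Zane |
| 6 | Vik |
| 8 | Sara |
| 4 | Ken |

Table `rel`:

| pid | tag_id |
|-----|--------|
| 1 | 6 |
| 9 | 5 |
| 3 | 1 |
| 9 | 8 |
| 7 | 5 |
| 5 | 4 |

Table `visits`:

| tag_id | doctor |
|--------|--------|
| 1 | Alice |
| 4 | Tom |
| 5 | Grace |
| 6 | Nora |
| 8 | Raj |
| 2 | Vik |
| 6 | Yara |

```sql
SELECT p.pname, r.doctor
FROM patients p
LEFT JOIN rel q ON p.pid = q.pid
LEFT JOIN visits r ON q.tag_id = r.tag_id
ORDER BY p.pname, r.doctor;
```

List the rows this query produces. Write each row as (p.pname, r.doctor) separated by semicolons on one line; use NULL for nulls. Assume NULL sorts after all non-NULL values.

(Ken, NULL); (Ken, NULL); (Sara, NULL); (Vik, NULL); (Zane, Alice)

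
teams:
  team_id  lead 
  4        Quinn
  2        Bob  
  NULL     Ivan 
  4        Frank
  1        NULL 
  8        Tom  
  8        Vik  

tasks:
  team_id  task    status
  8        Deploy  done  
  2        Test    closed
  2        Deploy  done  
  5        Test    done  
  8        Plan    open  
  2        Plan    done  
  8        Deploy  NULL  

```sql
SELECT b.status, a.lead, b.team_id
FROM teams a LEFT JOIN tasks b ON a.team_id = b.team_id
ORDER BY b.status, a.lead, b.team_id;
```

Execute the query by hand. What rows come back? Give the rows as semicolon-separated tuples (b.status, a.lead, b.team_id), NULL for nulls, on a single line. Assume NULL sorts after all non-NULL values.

(closed, Bob, 2); (done, Bob, 2); (done, Bob, 2); (done, Tom, 8); (done, Vik, 8); (open, Tom, 8); (open, Vik, 8); (NULL, Frank, NULL); (NULL, Ivan, NULL); (NULL, Quinn, NULL); (NULL, Tom, 8); (NULL, Vik, 8); (NULL, NULL, NULL)

LEFT JOIN keeps every row from `teams`; unmatched rows get NULL for `tasks`'s columns.
Matching on a.team_id = b.team_id. A NULL in a compared column never satisfies the condition.
Matched pairs: 9; unmatched a rows kept: 4.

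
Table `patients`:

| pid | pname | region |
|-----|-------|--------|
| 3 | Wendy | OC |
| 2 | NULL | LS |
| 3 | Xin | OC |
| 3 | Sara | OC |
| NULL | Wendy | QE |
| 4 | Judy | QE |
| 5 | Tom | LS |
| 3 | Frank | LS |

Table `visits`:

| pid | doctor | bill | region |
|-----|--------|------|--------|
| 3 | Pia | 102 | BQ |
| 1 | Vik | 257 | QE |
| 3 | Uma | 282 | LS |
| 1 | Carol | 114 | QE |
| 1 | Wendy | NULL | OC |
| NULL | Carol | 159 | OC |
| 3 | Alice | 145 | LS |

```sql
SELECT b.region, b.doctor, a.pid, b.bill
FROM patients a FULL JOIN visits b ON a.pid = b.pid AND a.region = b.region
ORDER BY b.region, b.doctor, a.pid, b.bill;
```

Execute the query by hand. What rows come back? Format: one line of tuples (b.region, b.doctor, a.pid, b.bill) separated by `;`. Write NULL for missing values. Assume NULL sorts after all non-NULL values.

FULL OUTER JOIN keeps every row from both sides; unmatched rows get NULL for the other side's columns.
Matching on a.pid = b.pid AND a.region = b.region. A NULL in a compared column never satisfies the condition.
- a row (pid=3, region=OC): no match → kept, b columns NULL.
- a row (pid=2, region=LS): no match → kept, b columns NULL.
- a row (pid=3, region=OC): no match → kept, b columns NULL.
- a row (pid=3, region=OC): no match → kept, b columns NULL.
- a row (pid=NULL, region=QE): no match → kept, b columns NULL.
- a row (pid=4, region=QE): no match → kept, b columns NULL.
- a row (pid=5, region=LS): no match → kept, b columns NULL.
- a row (pid=3, region=LS): matches 2 b row(s) → 2 output row(s).
- 5 b row(s) had no a match → kept, a columns NULL.

(BQ, Pia, NULL, 102); (LS, Alice, 3, 145); (LS, Uma, 3, 282); (OC, Carol, NULL, 159); (OC, Wendy, NULL, NULL); (QE, Carol, NULL, 114); (QE, Vik, NULL, 257); (NULL, NULL, 2, NULL); (NULL, NULL, 3, NULL); (NULL, NULL, 3, NULL); (NULL, NULL, 3, NULL); (NULL, NULL, 4, NULL); (NULL, NULL, 5, NULL); (NULL, NULL, NULL, NULL)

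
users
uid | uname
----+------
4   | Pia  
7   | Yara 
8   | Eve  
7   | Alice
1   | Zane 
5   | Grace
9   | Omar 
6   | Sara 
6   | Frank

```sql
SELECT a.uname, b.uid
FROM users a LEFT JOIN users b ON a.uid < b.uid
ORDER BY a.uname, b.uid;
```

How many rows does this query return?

35

LEFT JOIN keeps every row from `users a`; unmatched rows get NULL for `users b`'s columns.
Matching on a.uid < b.uid.
Matched pairs: 34; unmatched a rows kept: 1.
Total: 34 matched + 1 padded = 35 rows.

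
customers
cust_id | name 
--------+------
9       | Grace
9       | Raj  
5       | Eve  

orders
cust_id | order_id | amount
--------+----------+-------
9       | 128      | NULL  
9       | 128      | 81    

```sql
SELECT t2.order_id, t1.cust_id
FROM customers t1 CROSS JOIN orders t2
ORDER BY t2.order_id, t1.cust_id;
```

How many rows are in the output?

6

CROSS JOIN pairs every row of `customers` with every row of `orders`: 3 × 2 = 6 rows.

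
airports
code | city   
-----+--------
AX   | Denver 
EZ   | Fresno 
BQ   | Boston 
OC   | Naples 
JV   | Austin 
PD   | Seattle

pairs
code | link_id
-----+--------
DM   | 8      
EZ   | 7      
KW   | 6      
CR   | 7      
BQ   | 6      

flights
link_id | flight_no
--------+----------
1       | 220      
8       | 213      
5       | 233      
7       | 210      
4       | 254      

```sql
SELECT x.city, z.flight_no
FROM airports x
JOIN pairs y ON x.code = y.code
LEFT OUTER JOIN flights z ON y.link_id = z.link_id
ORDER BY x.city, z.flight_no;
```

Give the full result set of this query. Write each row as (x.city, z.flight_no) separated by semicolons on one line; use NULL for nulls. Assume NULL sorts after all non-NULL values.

Joins associate left-to-right: airports INNER JOIN pairs on code gives 2 intermediate row(s).
Then LEFT JOIN `flights z` on link_id: each of those 2 rows is kept; rows whose y.link_id has no match in z get NULL for z's columns.

(Boston, NULL); (Fresno, 210)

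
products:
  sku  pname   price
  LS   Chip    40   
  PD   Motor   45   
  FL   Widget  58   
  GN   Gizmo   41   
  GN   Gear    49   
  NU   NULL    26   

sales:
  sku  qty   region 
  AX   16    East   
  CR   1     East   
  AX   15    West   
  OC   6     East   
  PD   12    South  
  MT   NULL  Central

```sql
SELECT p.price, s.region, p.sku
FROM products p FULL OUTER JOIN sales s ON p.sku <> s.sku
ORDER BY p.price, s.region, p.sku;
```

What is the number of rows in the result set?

FULL OUTER JOIN keeps every row from both sides; unmatched rows get NULL for the other side's columns.
Matching on p.sku <> s.sku.
- p (sku=LS) pairs with 6 row(s) of s.
- p (sku=PD) pairs with 5 row(s) of s.
- p (sku=FL) pairs with 6 row(s) of s.
- p (sku=GN) pairs with 6 row(s) of s.
- p (sku=GN) pairs with 6 row(s) of s.
- p (sku=NU) pairs with 6 row(s) of s.
Total: 35 rows.

35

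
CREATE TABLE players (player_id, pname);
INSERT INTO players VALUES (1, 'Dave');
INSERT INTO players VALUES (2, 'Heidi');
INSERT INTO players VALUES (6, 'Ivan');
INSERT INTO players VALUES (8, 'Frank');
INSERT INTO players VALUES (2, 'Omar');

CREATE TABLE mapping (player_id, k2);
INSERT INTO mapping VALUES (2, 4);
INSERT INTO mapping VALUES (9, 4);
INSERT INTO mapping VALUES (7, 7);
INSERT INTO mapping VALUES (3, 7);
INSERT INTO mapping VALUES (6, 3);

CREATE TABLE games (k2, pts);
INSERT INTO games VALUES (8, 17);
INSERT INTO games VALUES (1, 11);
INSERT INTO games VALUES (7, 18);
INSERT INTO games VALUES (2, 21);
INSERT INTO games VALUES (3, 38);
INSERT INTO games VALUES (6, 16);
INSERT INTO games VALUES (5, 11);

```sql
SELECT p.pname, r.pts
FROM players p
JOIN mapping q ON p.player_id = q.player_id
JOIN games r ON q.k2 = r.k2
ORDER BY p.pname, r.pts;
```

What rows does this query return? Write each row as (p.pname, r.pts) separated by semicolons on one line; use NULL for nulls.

(Ivan, 38)

Evaluate left to right. First `players p INNER JOIN mapping q` on player_id: 3 row(s).
Then INNER JOIN `games r` on k2: keep only rows whose q.k2 appears in r.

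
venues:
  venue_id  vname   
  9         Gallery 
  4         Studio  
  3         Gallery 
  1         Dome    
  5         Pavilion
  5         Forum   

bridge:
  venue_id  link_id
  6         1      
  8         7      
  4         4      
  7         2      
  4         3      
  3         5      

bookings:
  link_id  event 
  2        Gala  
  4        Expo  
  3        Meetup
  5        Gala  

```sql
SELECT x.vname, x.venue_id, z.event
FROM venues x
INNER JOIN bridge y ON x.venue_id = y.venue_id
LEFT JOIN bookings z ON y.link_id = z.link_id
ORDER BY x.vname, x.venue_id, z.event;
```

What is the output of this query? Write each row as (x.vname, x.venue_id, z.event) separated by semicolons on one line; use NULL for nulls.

Step 1 — x INNER JOIN y on venue_id → 3 row(s).
Then LEFT JOIN `bookings z` on link_id: each of those 3 rows is kept; rows whose y.link_id has no match in z get NULL for z's columns.

(Gallery, 3, Gala); (Studio, 4, Expo); (Studio, 4, Meetup)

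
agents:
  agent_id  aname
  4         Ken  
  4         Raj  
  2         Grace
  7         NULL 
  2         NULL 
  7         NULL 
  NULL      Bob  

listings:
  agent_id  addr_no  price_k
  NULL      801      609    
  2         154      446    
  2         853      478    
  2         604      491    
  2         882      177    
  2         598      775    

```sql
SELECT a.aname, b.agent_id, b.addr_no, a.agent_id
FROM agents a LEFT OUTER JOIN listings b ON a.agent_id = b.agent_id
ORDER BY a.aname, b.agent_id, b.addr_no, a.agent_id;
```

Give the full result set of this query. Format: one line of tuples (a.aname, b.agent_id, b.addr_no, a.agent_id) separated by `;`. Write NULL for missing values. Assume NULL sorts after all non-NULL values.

LEFT JOIN keeps every row from `agents`; unmatched rows get NULL for `listings`'s columns.
Matching on a.agent_id = b.agent_id. A NULL in a compared column never satisfies the condition.
- agent_id=4: no b row matches, row kept with b columns NULL.
- agent_id=4: no b row matches, row kept with b columns NULL.
- agent_id=2: 5 matching b row(s), so 5 row(s) emitted.
- agent_id=7: no b row matches, row kept with b columns NULL.
- agent_id=2: 5 matching b row(s), so 5 row(s) emitted.
- agent_id=7: no b row matches, row kept with b columns NULL.
- agent_id=NULL: no b row matches, row kept with b columns NULL.

(Bob, NULL, NULL, NULL); (Grace, 2, 154, 2); (Grace, 2, 598, 2); (Grace, 2, 604, 2); (Grace, 2, 853, 2); (Grace, 2, 882, 2); (Ken, NULL, NULL, 4); (Raj, NULL, NULL, 4); (NULL, 2, 154, 2); (NULL, 2, 598, 2); (NULL, 2, 604, 2); (NULL, 2, 853, 2); (NULL, 2, 882, 2); (NULL, NULL, NULL, 7); (NULL, NULL, NULL, 7)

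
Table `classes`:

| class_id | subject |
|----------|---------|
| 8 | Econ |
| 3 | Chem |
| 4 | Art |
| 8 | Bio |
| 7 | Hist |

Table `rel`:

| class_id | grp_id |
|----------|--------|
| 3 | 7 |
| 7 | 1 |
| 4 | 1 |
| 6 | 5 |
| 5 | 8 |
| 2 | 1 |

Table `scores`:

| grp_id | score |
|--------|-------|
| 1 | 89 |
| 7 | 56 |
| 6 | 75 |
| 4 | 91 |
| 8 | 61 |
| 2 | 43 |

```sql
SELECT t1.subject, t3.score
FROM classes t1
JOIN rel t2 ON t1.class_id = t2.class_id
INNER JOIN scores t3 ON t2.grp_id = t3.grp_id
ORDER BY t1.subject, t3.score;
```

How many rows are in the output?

Step 1 — t1 INNER JOIN t2 on class_id → 3 row(s).
Then INNER JOIN `scores t3` on grp_id: keep only rows whose t2.grp_id appears in t3.
Result: 3 row(s).

3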